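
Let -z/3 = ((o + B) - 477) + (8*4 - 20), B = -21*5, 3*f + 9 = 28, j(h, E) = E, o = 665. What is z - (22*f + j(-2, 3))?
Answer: -1282/3 ≈ -427.33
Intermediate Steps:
f = 19/3 (f = -3 + (1/3)*28 = -3 + 28/3 = 19/3 ≈ 6.3333)
B = -105
z = -285 (z = -3*(((665 - 105) - 477) + (8*4 - 20)) = -3*((560 - 477) + (32 - 20)) = -3*(83 + 12) = -3*95 = -285)
z - (22*f + j(-2, 3)) = -285 - (22*(19/3) + 3) = -285 - (418/3 + 3) = -285 - 1*427/3 = -285 - 427/3 = -1282/3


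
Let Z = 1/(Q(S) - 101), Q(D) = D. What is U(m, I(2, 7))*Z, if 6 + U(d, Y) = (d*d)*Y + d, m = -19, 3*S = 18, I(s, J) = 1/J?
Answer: -186/665 ≈ -0.27970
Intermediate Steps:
S = 6 (S = (1/3)*18 = 6)
Z = -1/95 (Z = 1/(6 - 101) = 1/(-95) = -1/95 ≈ -0.010526)
U(d, Y) = -6 + d + Y*d**2 (U(d, Y) = -6 + ((d*d)*Y + d) = -6 + (d**2*Y + d) = -6 + (Y*d**2 + d) = -6 + (d + Y*d**2) = -6 + d + Y*d**2)
U(m, I(2, 7))*Z = (-6 - 19 + (-19)**2/7)*(-1/95) = (-6 - 19 + (1/7)*361)*(-1/95) = (-6 - 19 + 361/7)*(-1/95) = (186/7)*(-1/95) = -186/665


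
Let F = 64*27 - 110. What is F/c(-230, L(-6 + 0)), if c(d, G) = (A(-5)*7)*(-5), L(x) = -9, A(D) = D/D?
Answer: -1618/35 ≈ -46.229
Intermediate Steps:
A(D) = 1
c(d, G) = -35 (c(d, G) = (1*7)*(-5) = 7*(-5) = -35)
F = 1618 (F = 1728 - 110 = 1618)
F/c(-230, L(-6 + 0)) = 1618/(-35) = 1618*(-1/35) = -1618/35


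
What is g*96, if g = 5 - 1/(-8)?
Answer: 492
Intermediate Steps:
g = 41/8 (g = 5 - 1*(-⅛) = 5 + ⅛ = 41/8 ≈ 5.1250)
g*96 = (41/8)*96 = 492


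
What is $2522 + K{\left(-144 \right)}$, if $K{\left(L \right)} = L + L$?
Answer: $2234$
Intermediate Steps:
$K{\left(L \right)} = 2 L$
$2522 + K{\left(-144 \right)} = 2522 + 2 \left(-144\right) = 2522 - 288 = 2234$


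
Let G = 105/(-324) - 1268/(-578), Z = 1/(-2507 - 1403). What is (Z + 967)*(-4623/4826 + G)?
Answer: 86544997835669/98159971320 ≈ 881.67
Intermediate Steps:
Z = -1/3910 (Z = 1/(-3910) = -1/3910 ≈ -0.00025575)
G = 58357/31212 (G = 105*(-1/324) - 1268*(-1/578) = -35/108 + 634/289 = 58357/31212 ≈ 1.8697)
(Z + 967)*(-4623/4826 + G) = (-1/3910 + 967)*(-4623/4826 + 58357/31212) = 3780969*(-4623*1/4826 + 58357/31212)/3910 = 3780969*(-4623/4826 + 58357/31212)/3910 = (3780969/3910)*(68668903/75314556) = 86544997835669/98159971320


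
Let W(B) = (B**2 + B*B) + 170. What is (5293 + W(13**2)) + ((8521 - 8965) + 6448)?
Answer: 68589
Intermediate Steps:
W(B) = 170 + 2*B**2 (W(B) = (B**2 + B**2) + 170 = 2*B**2 + 170 = 170 + 2*B**2)
(5293 + W(13**2)) + ((8521 - 8965) + 6448) = (5293 + (170 + 2*(13**2)**2)) + ((8521 - 8965) + 6448) = (5293 + (170 + 2*169**2)) + (-444 + 6448) = (5293 + (170 + 2*28561)) + 6004 = (5293 + (170 + 57122)) + 6004 = (5293 + 57292) + 6004 = 62585 + 6004 = 68589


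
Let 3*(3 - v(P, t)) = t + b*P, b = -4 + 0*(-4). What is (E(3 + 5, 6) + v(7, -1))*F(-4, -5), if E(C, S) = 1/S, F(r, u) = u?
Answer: -385/6 ≈ -64.167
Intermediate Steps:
b = -4 (b = -4 + 0 = -4)
v(P, t) = 3 - t/3 + 4*P/3 (v(P, t) = 3 - (t - 4*P)/3 = 3 + (-t/3 + 4*P/3) = 3 - t/3 + 4*P/3)
(E(3 + 5, 6) + v(7, -1))*F(-4, -5) = (1/6 + (3 - 1/3*(-1) + (4/3)*7))*(-5) = (1/6 + (3 + 1/3 + 28/3))*(-5) = (1/6 + 38/3)*(-5) = (77/6)*(-5) = -385/6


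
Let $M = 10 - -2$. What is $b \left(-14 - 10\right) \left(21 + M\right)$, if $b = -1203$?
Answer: $952776$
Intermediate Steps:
$M = 12$ ($M = 10 + 2 = 12$)
$b \left(-14 - 10\right) \left(21 + M\right) = - 1203 \left(-14 - 10\right) \left(21 + 12\right) = - 1203 \left(\left(-24\right) 33\right) = \left(-1203\right) \left(-792\right) = 952776$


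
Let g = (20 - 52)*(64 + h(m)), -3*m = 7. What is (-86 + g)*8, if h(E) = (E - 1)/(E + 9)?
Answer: -16944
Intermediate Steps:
m = -7/3 (m = -⅓*7 = -7/3 ≈ -2.3333)
h(E) = (-1 + E)/(9 + E)
g = -2032 (g = (20 - 52)*(64 + (-1 - 7/3)/(9 - 7/3)) = -32*(64 - 10/3/(20/3)) = -32*(64 + (3/20)*(-10/3)) = -32*(64 - ½) = -32*127/2 = -2032)
(-86 + g)*8 = (-86 - 2032)*8 = -2118*8 = -16944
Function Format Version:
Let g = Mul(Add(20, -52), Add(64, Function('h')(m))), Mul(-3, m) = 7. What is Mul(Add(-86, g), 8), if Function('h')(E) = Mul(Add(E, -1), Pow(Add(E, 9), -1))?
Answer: -16944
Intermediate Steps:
m = Rational(-7, 3) (m = Mul(Rational(-1, 3), 7) = Rational(-7, 3) ≈ -2.3333)
Function('h')(E) = Mul(Pow(Add(9, E), -1), Add(-1, E)) (Function('h')(E) = Mul(Add(-1, E), Pow(Add(9, E), -1)) = Mul(Pow(Add(9, E), -1), Add(-1, E)))
g = -2032 (g = Mul(Add(20, -52), Add(64, Mul(Pow(Add(9, Rational(-7, 3)), -1), Add(-1, Rational(-7, 3))))) = Mul(-32, Add(64, Mul(Pow(Rational(20, 3), -1), Rational(-10, 3)))) = Mul(-32, Add(64, Mul(Rational(3, 20), Rational(-10, 3)))) = Mul(-32, Add(64, Rational(-1, 2))) = Mul(-32, Rational(127, 2)) = -2032)
Mul(Add(-86, g), 8) = Mul(Add(-86, -2032), 8) = Mul(-2118, 8) = -16944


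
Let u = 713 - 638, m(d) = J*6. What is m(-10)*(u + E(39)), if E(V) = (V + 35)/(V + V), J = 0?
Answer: 0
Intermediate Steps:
E(V) = (35 + V)/(2*V) (E(V) = (35 + V)/((2*V)) = (35 + V)*(1/(2*V)) = (35 + V)/(2*V))
m(d) = 0 (m(d) = 0*6 = 0)
u = 75
m(-10)*(u + E(39)) = 0*(75 + (½)*(35 + 39)/39) = 0*(75 + (½)*(1/39)*74) = 0*(75 + 37/39) = 0*(2962/39) = 0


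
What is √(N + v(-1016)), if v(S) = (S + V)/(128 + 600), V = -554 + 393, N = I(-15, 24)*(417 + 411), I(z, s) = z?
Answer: I*√1645814534/364 ≈ 111.45*I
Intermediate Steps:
N = -12420 (N = -15*(417 + 411) = -15*828 = -12420)
V = -161
v(S) = -23/104 + S/728 (v(S) = (S - 161)/(128 + 600) = (-161 + S)/728 = (-161 + S)*(1/728) = -23/104 + S/728)
√(N + v(-1016)) = √(-12420 + (-23/104 + (1/728)*(-1016))) = √(-12420 + (-23/104 - 127/91)) = √(-12420 - 1177/728) = √(-9042937/728) = I*√1645814534/364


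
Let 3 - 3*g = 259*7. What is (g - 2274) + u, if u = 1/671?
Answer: -5792069/2013 ≈ -2877.3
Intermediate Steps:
g = -1810/3 (g = 1 - 259*7/3 = 1 - ⅓*1813 = 1 - 1813/3 = -1810/3 ≈ -603.33)
u = 1/671 ≈ 0.0014903
(g - 2274) + u = (-1810/3 - 2274) + 1/671 = -8632/3 + 1/671 = -5792069/2013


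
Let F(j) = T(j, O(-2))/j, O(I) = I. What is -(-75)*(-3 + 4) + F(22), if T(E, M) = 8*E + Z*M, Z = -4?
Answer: 917/11 ≈ 83.364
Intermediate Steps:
T(E, M) = -4*M + 8*E (T(E, M) = 8*E - 4*M = -4*M + 8*E)
F(j) = (8 + 8*j)/j (F(j) = (-4*(-2) + 8*j)/j = (8 + 8*j)/j)
-(-75)*(-3 + 4) + F(22) = -(-75)*(-3 + 4) + (8 + 8/22) = -(-75) + (8 + 8*(1/22)) = -15*(-5) + (8 + 4/11) = 75 + 92/11 = 917/11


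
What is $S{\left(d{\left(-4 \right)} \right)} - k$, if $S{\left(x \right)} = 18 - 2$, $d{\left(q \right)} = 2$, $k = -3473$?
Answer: $3489$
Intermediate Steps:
$S{\left(x \right)} = 16$ ($S{\left(x \right)} = 18 - 2 = 16$)
$S{\left(d{\left(-4 \right)} \right)} - k = 16 - -3473 = 16 + 3473 = 3489$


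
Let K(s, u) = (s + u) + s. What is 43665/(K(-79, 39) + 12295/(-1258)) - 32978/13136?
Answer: -121151717431/354665432 ≈ -341.59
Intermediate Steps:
K(s, u) = u + 2*s
43665/(K(-79, 39) + 12295/(-1258)) - 32978/13136 = 43665/((39 + 2*(-79)) + 12295/(-1258)) - 32978/13136 = 43665/((39 - 158) + 12295*(-1/1258)) - 32978*1/13136 = 43665/(-119 - 12295/1258) - 16489/6568 = 43665/(-161997/1258) - 16489/6568 = 43665*(-1258/161997) - 16489/6568 = -18310190/53999 - 16489/6568 = -121151717431/354665432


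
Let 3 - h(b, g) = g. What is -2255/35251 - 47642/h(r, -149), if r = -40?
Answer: -839885451/2679076 ≈ -313.50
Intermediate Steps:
h(b, g) = 3 - g
-2255/35251 - 47642/h(r, -149) = -2255/35251 - 47642/(3 - 1*(-149)) = -2255*1/35251 - 47642/(3 + 149) = -2255/35251 - 47642/152 = -2255/35251 - 47642*1/152 = -2255/35251 - 23821/76 = -839885451/2679076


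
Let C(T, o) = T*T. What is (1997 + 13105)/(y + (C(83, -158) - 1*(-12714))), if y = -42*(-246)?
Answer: 15102/29935 ≈ 0.50449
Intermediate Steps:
C(T, o) = T**2
y = 10332
(1997 + 13105)/(y + (C(83, -158) - 1*(-12714))) = (1997 + 13105)/(10332 + (83**2 - 1*(-12714))) = 15102/(10332 + (6889 + 12714)) = 15102/(10332 + 19603) = 15102/29935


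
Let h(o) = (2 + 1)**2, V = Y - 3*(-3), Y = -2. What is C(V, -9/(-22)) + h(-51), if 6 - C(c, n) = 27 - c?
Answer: -5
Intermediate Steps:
V = 7 (V = -2 - 3*(-3) = -2 + 9 = 7)
C(c, n) = -21 + c (C(c, n) = 6 - (27 - c) = 6 + (-27 + c) = -21 + c)
h(o) = 9 (h(o) = 3**2 = 9)
C(V, -9/(-22)) + h(-51) = (-21 + 7) + 9 = -14 + 9 = -5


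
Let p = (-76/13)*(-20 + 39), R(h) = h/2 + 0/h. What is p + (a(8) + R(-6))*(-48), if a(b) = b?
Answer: -4564/13 ≈ -351.08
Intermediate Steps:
R(h) = h/2 (R(h) = h*(1/2) + 0 = h/2 + 0 = h/2)
p = -1444/13 (p = -76*1/13*19 = -76/13*19 = -1444/13 ≈ -111.08)
p + (a(8) + R(-6))*(-48) = -1444/13 + (8 + (1/2)*(-6))*(-48) = -1444/13 + (8 - 3)*(-48) = -1444/13 + 5*(-48) = -1444/13 - 240 = -4564/13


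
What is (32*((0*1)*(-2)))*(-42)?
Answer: 0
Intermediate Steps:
(32*((0*1)*(-2)))*(-42) = (32*(0*(-2)))*(-42) = (32*0)*(-42) = 0*(-42) = 0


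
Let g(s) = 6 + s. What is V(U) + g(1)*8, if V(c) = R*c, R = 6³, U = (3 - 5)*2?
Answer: -808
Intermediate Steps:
U = -4 (U = -2*2 = -4)
R = 216
V(c) = 216*c
V(U) + g(1)*8 = 216*(-4) + (6 + 1)*8 = -864 + 7*8 = -864 + 56 = -808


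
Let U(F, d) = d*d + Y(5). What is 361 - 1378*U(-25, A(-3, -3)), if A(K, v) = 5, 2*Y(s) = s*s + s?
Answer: -54759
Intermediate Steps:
Y(s) = s/2 + s**2/2 (Y(s) = (s*s + s)/2 = (s**2 + s)/2 = (s + s**2)/2 = s/2 + s**2/2)
U(F, d) = 15 + d**2 (U(F, d) = d*d + (1/2)*5*(1 + 5) = d**2 + (1/2)*5*6 = d**2 + 15 = 15 + d**2)
361 - 1378*U(-25, A(-3, -3)) = 361 - 1378*(15 + 5**2) = 361 - 1378*(15 + 25) = 361 - 1378*40 = 361 - 55120 = -54759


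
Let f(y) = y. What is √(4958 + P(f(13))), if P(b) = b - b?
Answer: √4958 ≈ 70.413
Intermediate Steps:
P(b) = 0
√(4958 + P(f(13))) = √(4958 + 0) = √4958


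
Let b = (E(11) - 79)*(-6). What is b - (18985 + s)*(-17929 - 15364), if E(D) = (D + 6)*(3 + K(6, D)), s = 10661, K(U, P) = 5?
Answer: 987003936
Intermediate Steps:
E(D) = 48 + 8*D (E(D) = (D + 6)*(3 + 5) = (6 + D)*8 = 48 + 8*D)
b = -342 (b = ((48 + 8*11) - 79)*(-6) = ((48 + 88) - 79)*(-6) = (136 - 79)*(-6) = 57*(-6) = -342)
b - (18985 + s)*(-17929 - 15364) = -342 - (18985 + 10661)*(-17929 - 15364) = -342 - 29646*(-33293) = -342 - 1*(-987004278) = -342 + 987004278 = 987003936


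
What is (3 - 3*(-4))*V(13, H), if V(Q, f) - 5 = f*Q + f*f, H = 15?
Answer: 6375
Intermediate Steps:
V(Q, f) = 5 + f² + Q*f (V(Q, f) = 5 + (f*Q + f*f) = 5 + (Q*f + f²) = 5 + (f² + Q*f) = 5 + f² + Q*f)
(3 - 3*(-4))*V(13, H) = (3 - 3*(-4))*(5 + 15² + 13*15) = (3 + 12)*(5 + 225 + 195) = 15*425 = 6375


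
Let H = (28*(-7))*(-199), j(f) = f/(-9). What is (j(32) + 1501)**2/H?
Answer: 181629529/3159324 ≈ 57.490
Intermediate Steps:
j(f) = -f/9 (j(f) = f*(-1/9) = -f/9)
H = 39004 (H = -196*(-199) = 39004)
(j(32) + 1501)**2/H = (-1/9*32 + 1501)**2/39004 = (-32/9 + 1501)**2*(1/39004) = (13477/9)**2*(1/39004) = (181629529/81)*(1/39004) = 181629529/3159324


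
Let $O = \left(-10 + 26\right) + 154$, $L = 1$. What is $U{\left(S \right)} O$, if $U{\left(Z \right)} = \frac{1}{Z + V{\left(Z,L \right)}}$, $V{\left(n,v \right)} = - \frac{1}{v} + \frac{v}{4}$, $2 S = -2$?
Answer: $- \frac{680}{7} \approx -97.143$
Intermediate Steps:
$S = -1$ ($S = \frac{1}{2} \left(-2\right) = -1$)
$V{\left(n,v \right)} = - \frac{1}{v} + \frac{v}{4}$ ($V{\left(n,v \right)} = - \frac{1}{v} + v \frac{1}{4} = - \frac{1}{v} + \frac{v}{4}$)
$O = 170$ ($O = 16 + 154 = 170$)
$U{\left(Z \right)} = \frac{1}{- \frac{3}{4} + Z}$ ($U{\left(Z \right)} = \frac{1}{Z + \left(- 1^{-1} + \frac{1}{4} \cdot 1\right)} = \frac{1}{Z + \left(\left(-1\right) 1 + \frac{1}{4}\right)} = \frac{1}{Z + \left(-1 + \frac{1}{4}\right)} = \frac{1}{Z - \frac{3}{4}} = \frac{1}{- \frac{3}{4} + Z}$)
$U{\left(S \right)} O = \frac{4}{-3 + 4 \left(-1\right)} 170 = \frac{4}{-3 - 4} \cdot 170 = \frac{4}{-7} \cdot 170 = 4 \left(- \frac{1}{7}\right) 170 = \left(- \frac{4}{7}\right) 170 = - \frac{680}{7}$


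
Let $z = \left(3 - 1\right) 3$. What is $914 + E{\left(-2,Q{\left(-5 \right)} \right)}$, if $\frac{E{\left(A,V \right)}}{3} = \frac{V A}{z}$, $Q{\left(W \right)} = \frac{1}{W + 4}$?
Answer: $915$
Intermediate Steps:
$z = 6$ ($z = 2 \cdot 3 = 6$)
$Q{\left(W \right)} = \frac{1}{4 + W}$
$E{\left(A,V \right)} = \frac{A V}{2}$ ($E{\left(A,V \right)} = 3 \frac{V A}{6} = 3 A V \frac{1}{6} = 3 \frac{A V}{6} = \frac{A V}{2}$)
$914 + E{\left(-2,Q{\left(-5 \right)} \right)} = 914 + \frac{1}{2} \left(-2\right) \frac{1}{4 - 5} = 914 + \frac{1}{2} \left(-2\right) \frac{1}{-1} = 914 + \frac{1}{2} \left(-2\right) \left(-1\right) = 914 + 1 = 915$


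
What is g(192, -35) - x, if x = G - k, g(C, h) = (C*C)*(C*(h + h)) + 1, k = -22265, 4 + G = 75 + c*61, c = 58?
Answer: -495478033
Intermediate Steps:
G = 3609 (G = -4 + (75 + 58*61) = -4 + (75 + 3538) = -4 + 3613 = 3609)
g(C, h) = 1 + 2*h*C**3 (g(C, h) = C**2*(C*(2*h)) + 1 = C**2*(2*C*h) + 1 = 2*h*C**3 + 1 = 1 + 2*h*C**3)
x = 25874 (x = 3609 - 1*(-22265) = 3609 + 22265 = 25874)
g(192, -35) - x = (1 + 2*(-35)*192**3) - 1*25874 = (1 + 2*(-35)*7077888) - 25874 = (1 - 495452160) - 25874 = -495452159 - 25874 = -495478033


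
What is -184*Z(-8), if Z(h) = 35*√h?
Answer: -12880*I*√2 ≈ -18215.0*I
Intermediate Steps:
-184*Z(-8) = -6440*√(-8) = -6440*2*I*√2 = -12880*I*√2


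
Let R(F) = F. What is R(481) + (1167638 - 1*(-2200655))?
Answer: 3368774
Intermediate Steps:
R(481) + (1167638 - 1*(-2200655)) = 481 + (1167638 - 1*(-2200655)) = 481 + (1167638 + 2200655) = 481 + 3368293 = 3368774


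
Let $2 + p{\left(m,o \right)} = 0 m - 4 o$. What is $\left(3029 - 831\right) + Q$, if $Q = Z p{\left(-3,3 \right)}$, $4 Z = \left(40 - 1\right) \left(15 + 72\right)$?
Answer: $- \frac{19355}{2} \approx -9677.5$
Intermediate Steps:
$Z = \frac{3393}{4}$ ($Z = \frac{\left(40 - 1\right) \left(15 + 72\right)}{4} = \frac{39 \cdot 87}{4} = \frac{1}{4} \cdot 3393 = \frac{3393}{4} \approx 848.25$)
$p{\left(m,o \right)} = -2 - 4 o$ ($p{\left(m,o \right)} = -2 + \left(0 m - 4 o\right) = -2 + \left(0 - 4 o\right) = -2 - 4 o$)
$Q = - \frac{23751}{2}$ ($Q = \frac{3393 \left(-2 - 12\right)}{4} = \frac{3393}{4} \left(-14\right) = - \frac{23751}{2} \approx -11876.0$)
$\left(3029 - 831\right) + Q = \left(3029 - 831\right) - \frac{23751}{2} = 2198 - \frac{23751}{2} = - \frac{19355}{2}$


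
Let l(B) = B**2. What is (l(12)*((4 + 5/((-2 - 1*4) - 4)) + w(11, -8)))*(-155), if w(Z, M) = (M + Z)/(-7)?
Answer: -479880/7 ≈ -68554.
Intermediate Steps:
w(Z, M) = -M/7 - Z/7 (w(Z, M) = (M + Z)*(-1/7) = -M/7 - Z/7)
(l(12)*((4 + 5/((-2 - 1*4) - 4)) + w(11, -8)))*(-155) = (12**2*((4 + 5/((-2 - 1*4) - 4)) + (-1/7*(-8) - 1/7*11)))*(-155) = (144*((4 + 5/((-2 - 4) - 4)) + (8/7 - 11/7)))*(-155) = (144*((4 + 5/(-6 - 4)) - 3/7))*(-155) = (144*((4 + 5/(-10)) - 3/7))*(-155) = (144*((4 - 1/10*5) - 3/7))*(-155) = (144*((4 - 1/2) - 3/7))*(-155) = (144*(7/2 - 3/7))*(-155) = (144*(43/14))*(-155) = (3096/7)*(-155) = -479880/7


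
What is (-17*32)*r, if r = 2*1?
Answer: -1088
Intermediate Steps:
r = 2
(-17*32)*r = -17*32*2 = -544*2 = -1088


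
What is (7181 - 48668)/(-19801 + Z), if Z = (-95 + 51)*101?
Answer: 41487/24245 ≈ 1.7112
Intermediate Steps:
Z = -4444 (Z = -44*101 = -4444)
(7181 - 48668)/(-19801 + Z) = (7181 - 48668)/(-19801 - 4444) = -41487/(-24245) = -41487*(-1/24245) = 41487/24245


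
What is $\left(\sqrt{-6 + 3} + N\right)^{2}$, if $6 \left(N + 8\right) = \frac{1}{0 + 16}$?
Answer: $\frac{560641}{9216} - \frac{767 i \sqrt{3}}{48} \approx 60.833 - 27.677 i$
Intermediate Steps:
$N = - \frac{767}{96}$ ($N = -8 + \frac{1}{6 \left(0 + 16\right)} = -8 + \frac{1}{6 \cdot 16} = -8 + \frac{1}{6} \cdot \frac{1}{16} = -8 + \frac{1}{96} = - \frac{767}{96} \approx -7.9896$)
$\left(\sqrt{-6 + 3} + N\right)^{2} = \left(\sqrt{-6 + 3} - \frac{767}{96}\right)^{2} = \left(\sqrt{-3} - \frac{767}{96}\right)^{2} = \left(i \sqrt{3} - \frac{767}{96}\right)^{2} = \left(- \frac{767}{96} + i \sqrt{3}\right)^{2}$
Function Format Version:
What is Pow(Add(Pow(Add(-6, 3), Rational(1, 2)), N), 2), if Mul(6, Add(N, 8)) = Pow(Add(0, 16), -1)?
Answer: Add(Rational(560641, 9216), Mul(Rational(-767, 48), I, Pow(3, Rational(1, 2)))) ≈ Add(60.833, Mul(-27.677, I))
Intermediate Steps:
N = Rational(-767, 96) (N = Add(-8, Mul(Rational(1, 6), Pow(Add(0, 16), -1))) = Add(-8, Mul(Rational(1, 6), Pow(16, -1))) = Add(-8, Mul(Rational(1, 6), Rational(1, 16))) = Add(-8, Rational(1, 96)) = Rational(-767, 96) ≈ -7.9896)
Pow(Add(Pow(Add(-6, 3), Rational(1, 2)), N), 2) = Pow(Add(Pow(Add(-6, 3), Rational(1, 2)), Rational(-767, 96)), 2) = Pow(Add(Pow(-3, Rational(1, 2)), Rational(-767, 96)), 2) = Pow(Add(Mul(I, Pow(3, Rational(1, 2))), Rational(-767, 96)), 2) = Pow(Add(Rational(-767, 96), Mul(I, Pow(3, Rational(1, 2)))), 2)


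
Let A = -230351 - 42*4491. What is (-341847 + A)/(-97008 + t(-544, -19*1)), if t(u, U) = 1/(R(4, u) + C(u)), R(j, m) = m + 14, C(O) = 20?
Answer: 388018200/49474081 ≈ 7.8429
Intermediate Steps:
R(j, m) = 14 + m
t(u, U) = 1/(34 + u) (t(u, U) = 1/((14 + u) + 20) = 1/(34 + u))
A = -418973 (A = -230351 - 1*188622 = -230351 - 188622 = -418973)
(-341847 + A)/(-97008 + t(-544, -19*1)) = (-341847 - 418973)/(-97008 + 1/(34 - 544)) = -760820/(-97008 + 1/(-510)) = -760820/(-97008 - 1/510) = -760820/(-49474081/510) = -760820*(-510/49474081) = 388018200/49474081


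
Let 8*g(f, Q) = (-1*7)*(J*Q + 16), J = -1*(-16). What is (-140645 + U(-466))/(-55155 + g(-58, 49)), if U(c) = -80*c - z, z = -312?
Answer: 103053/55855 ≈ 1.8450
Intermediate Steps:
J = 16
U(c) = 312 - 80*c (U(c) = -80*c - 1*(-312) = -80*c + 312 = 312 - 80*c)
g(f, Q) = -14 - 14*Q (g(f, Q) = ((-1*7)*(16*Q + 16))/8 = (-7*(16 + 16*Q))/8 = (-112 - 112*Q)/8 = -14 - 14*Q)
(-140645 + U(-466))/(-55155 + g(-58, 49)) = (-140645 + (312 - 80*(-466)))/(-55155 + (-14 - 14*49)) = (-140645 + (312 + 37280))/(-55155 + (-14 - 686)) = (-140645 + 37592)/(-55155 - 700) = -103053/(-55855) = -103053*(-1/55855) = 103053/55855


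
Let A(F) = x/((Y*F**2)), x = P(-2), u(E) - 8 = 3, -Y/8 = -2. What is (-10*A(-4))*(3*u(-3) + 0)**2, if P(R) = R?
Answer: 5445/64 ≈ 85.078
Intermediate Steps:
Y = 16 (Y = -8*(-2) = 16)
u(E) = 11 (u(E) = 8 + 3 = 11)
x = -2
A(F) = -1/(8*F**2) (A(F) = -2*1/(16*F**2) = -1/(8*F**2))
(-10*A(-4))*(3*u(-3) + 0)**2 = (-(-5)/(4*(-4)**2))*(3*11 + 0)**2 = (-(-5)/(4*16))*(33 + 0)**2 = -10*(-1/128)*33**2 = (5/64)*1089 = 5445/64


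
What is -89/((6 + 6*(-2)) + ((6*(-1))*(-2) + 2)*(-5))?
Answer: 89/76 ≈ 1.1711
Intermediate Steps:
-89/((6 + 6*(-2)) + ((6*(-1))*(-2) + 2)*(-5)) = -89/((6 - 12) + (-6*(-2) + 2)*(-5)) = -89/(-6 + (12 + 2)*(-5)) = -89/(-6 + 14*(-5)) = -89/(-6 - 70) = -89/(-76) = -1/76*(-89) = 89/76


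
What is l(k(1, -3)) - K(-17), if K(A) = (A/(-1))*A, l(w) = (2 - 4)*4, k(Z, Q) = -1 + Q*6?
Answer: 281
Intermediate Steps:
k(Z, Q) = -1 + 6*Q
l(w) = -8 (l(w) = -2*4 = -8)
K(A) = -A² (K(A) = (A*(-1))*A = (-A)*A = -A²)
l(k(1, -3)) - K(-17) = -8 - (-1)*(-17)² = -8 - (-1)*289 = -8 - 1*(-289) = -8 + 289 = 281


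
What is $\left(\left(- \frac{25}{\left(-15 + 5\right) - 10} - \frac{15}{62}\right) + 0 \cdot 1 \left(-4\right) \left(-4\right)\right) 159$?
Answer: $\frac{19875}{124} \approx 160.28$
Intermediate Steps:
$\left(\left(- \frac{25}{\left(-15 + 5\right) - 10} - \frac{15}{62}\right) + 0 \cdot 1 \left(-4\right) \left(-4\right)\right) 159 = \left(\left(- \frac{25}{-10 - 10} - \frac{15}{62}\right) + 0 \left(-4\right) \left(-4\right)\right) 159 = \left(\left(- \frac{25}{-20} - \frac{15}{62}\right) + 0 \left(-4\right)\right) 159 = \left(\left(\left(-25\right) \left(- \frac{1}{20}\right) - \frac{15}{62}\right) + 0\right) 159 = \left(\left(\frac{5}{4} - \frac{15}{62}\right) + 0\right) 159 = \left(\frac{125}{124} + 0\right) 159 = \frac{125}{124} \cdot 159 = \frac{19875}{124}$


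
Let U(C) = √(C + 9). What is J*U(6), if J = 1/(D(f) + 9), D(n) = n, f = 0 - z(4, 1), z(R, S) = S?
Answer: √15/8 ≈ 0.48412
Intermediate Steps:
U(C) = √(9 + C)
f = -1 (f = 0 - 1*1 = 0 - 1 = -1)
J = ⅛ (J = 1/(-1 + 9) = 1/8 = ⅛ ≈ 0.12500)
J*U(6) = √(9 + 6)/8 = √15/8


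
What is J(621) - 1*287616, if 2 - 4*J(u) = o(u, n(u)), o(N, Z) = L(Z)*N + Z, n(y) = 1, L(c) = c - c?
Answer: -1150463/4 ≈ -2.8762e+5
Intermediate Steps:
L(c) = 0
o(N, Z) = Z (o(N, Z) = 0*N + Z = 0 + Z = Z)
J(u) = ¼ (J(u) = ½ - ¼*1 = ½ - ¼ = ¼)
J(621) - 1*287616 = ¼ - 1*287616 = ¼ - 287616 = -1150463/4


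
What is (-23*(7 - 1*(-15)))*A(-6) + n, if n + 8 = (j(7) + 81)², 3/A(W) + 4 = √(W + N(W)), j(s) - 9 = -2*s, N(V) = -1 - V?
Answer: 104128/17 + 1518*I/17 ≈ 6125.2 + 89.294*I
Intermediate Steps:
j(s) = 9 - 2*s
A(W) = 3*(-4 - I)/17 (A(W) = 3/(-4 + √(W + (-1 - W))) = 3/(-4 + √(-1)) = 3/(-4 + I) = 3*((-4 - I)/17) = 3*(-4 - I)/17)
n = 5768 (n = -8 + ((9 - 2*7) + 81)² = -8 + ((9 - 14) + 81)² = -8 + (-5 + 81)² = -8 + 76² = -8 + 5776 = 5768)
(-23*(7 - 1*(-15)))*A(-6) + n = (-23*(7 - 1*(-15)))*(-12/17 - 3*I/17) + 5768 = (-23*(7 + 15))*(-12/17 - 3*I/17) + 5768 = (-23*22)*(-12/17 - 3*I/17) + 5768 = -506*(-12/17 - 3*I/17) + 5768 = (6072/17 + 1518*I/17) + 5768 = 104128/17 + 1518*I/17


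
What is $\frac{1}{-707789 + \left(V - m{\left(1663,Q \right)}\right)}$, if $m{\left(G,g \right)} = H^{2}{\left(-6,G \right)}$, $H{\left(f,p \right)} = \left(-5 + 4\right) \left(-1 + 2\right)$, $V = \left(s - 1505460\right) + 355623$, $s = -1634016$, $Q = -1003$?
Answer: $- \frac{1}{3491643} \approx -2.864 \cdot 10^{-7}$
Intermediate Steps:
$V = -2783853$ ($V = \left(-1634016 - 1505460\right) + 355623 = -3139476 + 355623 = -2783853$)
$H{\left(f,p \right)} = -1$ ($H{\left(f,p \right)} = \left(-1\right) 1 = -1$)
$m{\left(G,g \right)} = 1$ ($m{\left(G,g \right)} = \left(-1\right)^{2} = 1$)
$\frac{1}{-707789 + \left(V - m{\left(1663,Q \right)}\right)} = \frac{1}{-707789 - 2783854} = \frac{1}{-3491643} = - \frac{1}{3491643}$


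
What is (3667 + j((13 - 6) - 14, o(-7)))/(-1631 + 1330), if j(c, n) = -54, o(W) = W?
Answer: -3613/301 ≈ -12.003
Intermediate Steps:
(3667 + j((13 - 6) - 14, o(-7)))/(-1631 + 1330) = (3667 - 54)/(-1631 + 1330) = 3613/(-301) = 3613*(-1/301) = -3613/301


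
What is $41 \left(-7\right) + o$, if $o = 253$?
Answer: $-34$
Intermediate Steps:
$41 \left(-7\right) + o = 41 \left(-7\right) + 253 = -287 + 253 = -34$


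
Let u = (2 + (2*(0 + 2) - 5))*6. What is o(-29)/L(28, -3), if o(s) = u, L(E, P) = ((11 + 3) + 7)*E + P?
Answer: 2/195 ≈ 0.010256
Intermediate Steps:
L(E, P) = P + 21*E (L(E, P) = (14 + 7)*E + P = 21*E + P = P + 21*E)
u = 6 (u = (2 + (2*2 - 5))*6 = (2 + (4 - 5))*6 = (2 - 1)*6 = 1*6 = 6)
o(s) = 6
o(-29)/L(28, -3) = 6/(-3 + 21*28) = 6/(-3 + 588) = 6/585 = 6*(1/585) = 2/195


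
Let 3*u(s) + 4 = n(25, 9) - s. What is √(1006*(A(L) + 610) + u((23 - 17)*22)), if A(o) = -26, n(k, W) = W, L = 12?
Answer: √5287155/3 ≈ 766.46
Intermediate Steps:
u(s) = 5/3 - s/3 (u(s) = -4/3 + (9 - s)/3 = -4/3 + (3 - s/3) = 5/3 - s/3)
√(1006*(A(L) + 610) + u((23 - 17)*22)) = √(1006*(-26 + 610) + (5/3 - (23 - 17)*22/3)) = √(1006*584 + (5/3 - 2*22)) = √(587504 + (5/3 - ⅓*132)) = √(587504 + (5/3 - 44)) = √(587504 - 127/3) = √(1762385/3) = √5287155/3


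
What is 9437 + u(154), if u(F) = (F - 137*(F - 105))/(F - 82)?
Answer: 672905/72 ≈ 9345.9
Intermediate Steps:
u(F) = (14385 - 136*F)/(-82 + F) (u(F) = (F - 137*(-105 + F))/(-82 + F) = (F + (14385 - 137*F))/(-82 + F) = (14385 - 136*F)/(-82 + F))
9437 + u(154) = 9437 + (14385 - 136*154)/(-82 + 154) = 9437 + (14385 - 20944)/72 = 9437 + (1/72)*(-6559) = 9437 - 6559/72 = 672905/72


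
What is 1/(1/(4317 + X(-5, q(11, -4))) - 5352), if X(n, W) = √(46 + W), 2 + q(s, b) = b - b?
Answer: -99742249323/533820495272113 + 2*√11/533820495272113 ≈ -0.00018685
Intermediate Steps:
q(s, b) = -2 (q(s, b) = -2 + (b - b) = -2 + 0 = -2)
1/(1/(4317 + X(-5, q(11, -4))) - 5352) = 1/(1/(4317 + √(46 - 2)) - 5352) = 1/(1/(4317 + √44) - 5352) = 1/(1/(4317 + 2*√11) - 5352) = 1/(-5352 + 1/(4317 + 2*√11))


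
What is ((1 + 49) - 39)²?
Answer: 121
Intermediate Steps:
((1 + 49) - 39)² = (50 - 39)² = 11² = 121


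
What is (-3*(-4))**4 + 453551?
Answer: 474287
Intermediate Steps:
(-3*(-4))**4 + 453551 = 12**4 + 453551 = 20736 + 453551 = 474287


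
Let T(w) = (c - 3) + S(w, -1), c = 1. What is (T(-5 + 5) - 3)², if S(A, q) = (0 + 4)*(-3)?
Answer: 289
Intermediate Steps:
S(A, q) = -12 (S(A, q) = 4*(-3) = -12)
T(w) = -14 (T(w) = (1 - 3) - 12 = -2 - 12 = -14)
(T(-5 + 5) - 3)² = (-14 - 3)² = (-17)² = 289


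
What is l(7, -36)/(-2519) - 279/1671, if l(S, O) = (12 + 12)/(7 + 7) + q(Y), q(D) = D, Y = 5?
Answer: -1666048/9821581 ≈ -0.16963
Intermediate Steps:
l(S, O) = 47/7 (l(S, O) = (12 + 12)/(7 + 7) + 5 = 24/14 + 5 = 24*(1/14) + 5 = 12/7 + 5 = 47/7)
l(7, -36)/(-2519) - 279/1671 = (47/7)/(-2519) - 279/1671 = (47/7)*(-1/2519) - 279*1/1671 = -47/17633 - 93/557 = -1666048/9821581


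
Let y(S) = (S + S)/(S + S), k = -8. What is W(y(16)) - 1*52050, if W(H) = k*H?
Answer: -52058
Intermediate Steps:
y(S) = 1 (y(S) = (2*S)/((2*S)) = (2*S)*(1/(2*S)) = 1)
W(H) = -8*H
W(y(16)) - 1*52050 = -8*1 - 1*52050 = -8 - 52050 = -52058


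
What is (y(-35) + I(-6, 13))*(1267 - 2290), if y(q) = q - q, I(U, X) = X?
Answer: -13299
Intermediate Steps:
y(q) = 0
(y(-35) + I(-6, 13))*(1267 - 2290) = (0 + 13)*(1267 - 2290) = 13*(-1023) = -13299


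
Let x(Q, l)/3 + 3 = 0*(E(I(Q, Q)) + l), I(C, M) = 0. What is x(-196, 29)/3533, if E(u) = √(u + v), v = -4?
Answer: -9/3533 ≈ -0.0025474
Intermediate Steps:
E(u) = √(-4 + u) (E(u) = √(u - 4) = √(-4 + u))
x(Q, l) = -9 (x(Q, l) = -9 + 3*(0*(√(-4 + 0) + l)) = -9 + 3*(0*(√(-4) + l)) = -9 + 3*(0*(2*I + l)) = -9 + 3*(0*(l + 2*I)) = -9 + 3*0 = -9 + 0 = -9)
x(-196, 29)/3533 = -9/3533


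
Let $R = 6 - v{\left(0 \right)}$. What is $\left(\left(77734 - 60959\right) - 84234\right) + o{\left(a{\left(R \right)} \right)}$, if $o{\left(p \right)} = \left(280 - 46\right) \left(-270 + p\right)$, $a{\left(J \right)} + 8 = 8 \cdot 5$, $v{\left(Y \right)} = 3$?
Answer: $-123151$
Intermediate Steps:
$R = 3$ ($R = 6 - 3 = 3$)
$a{\left(J \right)} = 32$ ($a{\left(J \right)} = -8 + 8 \cdot 5 = -8 + 40 = 32$)
$o{\left(p \right)} = -63180 + 234 p$ ($o{\left(p \right)} = 234 \left(-270 + p\right) = -63180 + 234 p$)
$\left(\left(77734 - 60959\right) - 84234\right) + o{\left(a{\left(R \right)} \right)} = \left(\left(77734 - 60959\right) - 84234\right) + \left(-63180 + 234 \cdot 32\right) = \left(16775 - 84234\right) + \left(-63180 + 7488\right) = \left(16775 - 84234\right) - 55692 = -67459 - 55692 = -123151$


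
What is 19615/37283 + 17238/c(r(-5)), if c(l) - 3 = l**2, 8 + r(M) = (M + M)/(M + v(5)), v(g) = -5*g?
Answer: 2897532563/10364674 ≈ 279.56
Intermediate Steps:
r(M) = -8 + 2*M/(-25 + M) (r(M) = -8 + (M + M)/(M - 5*5) = -8 + (2*M)/(M - 25) = -8 + (2*M)/(-25 + M) = -8 + 2*M/(-25 + M))
c(l) = 3 + l**2
19615/37283 + 17238/c(r(-5)) = 19615/37283 + 17238/(3 + (2*(100 - 3*(-5))/(-25 - 5))**2) = 19615*(1/37283) + 17238/(3 + (2*(100 + 15)/(-30))**2) = 19615/37283 + 17238/(3 + (2*(-1/30)*115)**2) = 19615/37283 + 17238/(3 + (-23/3)**2) = 19615/37283 + 17238/(3 + 529/9) = 19615/37283 + 17238/(556/9) = 19615/37283 + 17238*(9/556) = 19615/37283 + 77571/278 = 2897532563/10364674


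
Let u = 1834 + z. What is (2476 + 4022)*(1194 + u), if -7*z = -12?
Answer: 137809584/7 ≈ 1.9687e+7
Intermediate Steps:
z = 12/7 (z = -⅐*(-12) = 12/7 ≈ 1.7143)
u = 12850/7 (u = 1834 + 12/7 = 12850/7 ≈ 1835.7)
(2476 + 4022)*(1194 + u) = (2476 + 4022)*(1194 + 12850/7) = 6498*(21208/7) = 137809584/7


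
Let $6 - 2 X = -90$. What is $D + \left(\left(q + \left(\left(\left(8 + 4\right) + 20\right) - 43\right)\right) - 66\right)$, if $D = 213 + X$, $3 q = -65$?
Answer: $\frac{487}{3} \approx 162.33$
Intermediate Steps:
$X = 48$ ($X = 3 - -45 = 3 + 45 = 48$)
$q = - \frac{65}{3}$ ($q = \frac{1}{3} \left(-65\right) = - \frac{65}{3} \approx -21.667$)
$D = 261$ ($D = 213 + 48 = 261$)
$D + \left(\left(q + \left(\left(\left(8 + 4\right) + 20\right) - 43\right)\right) - 66\right) = 261 + \left(\left(- \frac{65}{3} + \left(\left(\left(8 + 4\right) + 20\right) - 43\right)\right) - 66\right) = 261 + \left(\left(- \frac{65}{3} + \left(\left(12 + 20\right) - 43\right)\right) - 66\right) = 261 + \left(\left(- \frac{65}{3} + \left(32 - 43\right)\right) - 66\right) = 261 - \frac{296}{3} = \frac{487}{3}$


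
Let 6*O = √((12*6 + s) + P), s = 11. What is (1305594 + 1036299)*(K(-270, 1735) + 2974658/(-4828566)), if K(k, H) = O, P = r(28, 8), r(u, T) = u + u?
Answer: -1161055124599/804761 + 780631*√139/2 ≈ 3.1590e+6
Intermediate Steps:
r(u, T) = 2*u
P = 56 (P = 2*28 = 56)
O = √139/6 (O = √((12*6 + 11) + 56)/6 = √((72 + 11) + 56)/6 = √(83 + 56)/6 = √139/6 ≈ 1.9650)
K(k, H) = √139/6
(1305594 + 1036299)*(K(-270, 1735) + 2974658/(-4828566)) = (1305594 + 1036299)*(√139/6 + 2974658/(-4828566)) = 2341893*(√139/6 + 2974658*(-1/4828566)) = 2341893*(√139/6 - 1487329/2414283) = 2341893*(-1487329/2414283 + √139/6) = -1161055124599/804761 + 780631*√139/2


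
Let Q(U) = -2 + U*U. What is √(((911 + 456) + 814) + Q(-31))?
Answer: 2*√785 ≈ 56.036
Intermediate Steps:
Q(U) = -2 + U²
√(((911 + 456) + 814) + Q(-31)) = √(((911 + 456) + 814) + (-2 + (-31)²)) = √((1367 + 814) + (-2 + 961)) = √(2181 + 959) = √3140 = 2*√785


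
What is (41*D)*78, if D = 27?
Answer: 86346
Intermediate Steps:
(41*D)*78 = (41*27)*78 = 1107*78 = 86346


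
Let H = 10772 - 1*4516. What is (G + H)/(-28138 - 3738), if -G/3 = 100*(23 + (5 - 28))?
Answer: -1564/7969 ≈ -0.19626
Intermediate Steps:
H = 6256 (H = 10772 - 4516 = 6256)
G = 0 (G = -300*(23 + (5 - 28)) = -300*(23 - 23) = -300*0 = -3*0 = 0)
(G + H)/(-28138 - 3738) = (0 + 6256)/(-28138 - 3738) = 6256/(-31876) = 6256*(-1/31876) = -1564/7969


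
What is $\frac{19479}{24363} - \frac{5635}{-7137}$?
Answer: $\frac{30700792}{19319859} \approx 1.5891$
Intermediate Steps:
$\frac{19479}{24363} - \frac{5635}{-7137} = 19479 \cdot \frac{1}{24363} - - \frac{5635}{7137} = \frac{6493}{8121} + \frac{5635}{7137} = \frac{30700792}{19319859}$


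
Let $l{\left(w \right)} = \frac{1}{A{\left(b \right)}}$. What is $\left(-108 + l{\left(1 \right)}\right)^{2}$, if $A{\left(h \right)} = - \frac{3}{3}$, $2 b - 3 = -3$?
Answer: $11881$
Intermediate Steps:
$b = 0$ ($b = \frac{3}{2} + \frac{1}{2} \left(-3\right) = \frac{3}{2} - \frac{3}{2} = 0$)
$A{\left(h \right)} = -1$ ($A{\left(h \right)} = \left(-3\right) \frac{1}{3} = -1$)
$l{\left(w \right)} = -1$ ($l{\left(w \right)} = \frac{1}{-1} = -1$)
$\left(-108 + l{\left(1 \right)}\right)^{2} = \left(-108 - 1\right)^{2} = \left(-109\right)^{2} = 11881$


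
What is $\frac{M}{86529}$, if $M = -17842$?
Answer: $- \frac{17842}{86529} \approx -0.2062$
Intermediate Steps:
$\frac{M}{86529} = - \frac{17842}{86529}$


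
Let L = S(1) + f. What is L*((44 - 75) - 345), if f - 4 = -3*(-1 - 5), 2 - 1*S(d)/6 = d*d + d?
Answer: -8272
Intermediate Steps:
S(d) = 12 - 6*d - 6*d² (S(d) = 12 - 6*(d*d + d) = 12 - 6*(d² + d) = 12 - 6*(d + d²) = 12 + (-6*d - 6*d²) = 12 - 6*d - 6*d²)
f = 22 (f = 4 - 3*(-1 - 5) = 4 - 3*(-6) = 4 + 18 = 22)
L = 22 (L = (12 - 6*1 - 6*1²) + 22 = (12 - 6 - 6*1) + 22 = (12 - 6 - 6) + 22 = 0 + 22 = 22)
L*((44 - 75) - 345) = 22*((44 - 75) - 345) = 22*(-31 - 345) = 22*(-376) = -8272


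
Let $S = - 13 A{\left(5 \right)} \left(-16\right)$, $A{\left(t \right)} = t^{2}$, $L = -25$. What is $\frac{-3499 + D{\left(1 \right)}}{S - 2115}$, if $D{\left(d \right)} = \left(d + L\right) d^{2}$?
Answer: $- \frac{3523}{3085} \approx -1.142$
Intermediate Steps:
$D{\left(d \right)} = d^{2} \left(-25 + d\right)$ ($D{\left(d \right)} = \left(d - 25\right) d^{2} = \left(-25 + d\right) d^{2} = d^{2} \left(-25 + d\right)$)
$S = 5200$ ($S = - 13 \cdot 5^{2} \left(-16\right) = \left(-13\right) 25 \left(-16\right) = \left(-325\right) \left(-16\right) = 5200$)
$\frac{-3499 + D{\left(1 \right)}}{S - 2115} = \frac{-3499 + 1^{2} \left(-25 + 1\right)}{5200 - 2115} = \frac{-3499 + 1 \left(-24\right)}{3085} = \left(-3499 - 24\right) \frac{1}{3085} = \left(-3523\right) \frac{1}{3085} = - \frac{3523}{3085}$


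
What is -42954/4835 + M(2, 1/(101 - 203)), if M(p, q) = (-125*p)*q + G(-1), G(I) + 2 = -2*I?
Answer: -1586279/246585 ≈ -6.4330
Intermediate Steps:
G(I) = -2 - 2*I
M(p, q) = -125*p*q (M(p, q) = (-125*p)*q + (-2 - 2*(-1)) = -125*p*q + (-2 + 2) = -125*p*q + 0 = -125*p*q)
-42954/4835 + M(2, 1/(101 - 203)) = -42954/4835 - 125*2/(101 - 203) = -42954*1/4835 - 125*2/(-102) = -42954/4835 - 125*2*(-1/102) = -42954/4835 + 125/51 = -1586279/246585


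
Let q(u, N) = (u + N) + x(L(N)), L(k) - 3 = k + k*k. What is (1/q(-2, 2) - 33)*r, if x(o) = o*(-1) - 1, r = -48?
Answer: 7944/5 ≈ 1588.8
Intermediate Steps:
L(k) = 3 + k + k² (L(k) = 3 + (k + k*k) = 3 + (k + k²) = 3 + k + k²)
x(o) = -1 - o (x(o) = -o - 1 = -1 - o)
q(u, N) = -4 + u - N² (q(u, N) = (u + N) + (-1 - (3 + N + N²)) = (N + u) + (-1 + (-3 - N - N²)) = (N + u) + (-4 - N - N²) = -4 + u - N²)
(1/q(-2, 2) - 33)*r = (1/(-4 - 2 - 1*2²) - 33)*(-48) = (1/(-4 - 2 - 1*4) - 33)*(-48) = (1/(-4 - 2 - 4) - 33)*(-48) = (1/(-10) - 33)*(-48) = (-⅒ - 33)*(-48) = -331/10*(-48) = 7944/5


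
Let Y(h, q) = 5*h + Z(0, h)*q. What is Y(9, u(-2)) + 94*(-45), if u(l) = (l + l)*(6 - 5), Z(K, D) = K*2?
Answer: -4185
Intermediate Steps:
Z(K, D) = 2*K
u(l) = 2*l (u(l) = (2*l)*1 = 2*l)
Y(h, q) = 5*h (Y(h, q) = 5*h + (2*0)*q = 5*h + 0*q = 5*h + 0 = 5*h)
Y(9, u(-2)) + 94*(-45) = 5*9 + 94*(-45) = 45 - 4230 = -4185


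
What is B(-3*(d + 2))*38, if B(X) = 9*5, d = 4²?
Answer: 1710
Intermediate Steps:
d = 16
B(X) = 45
B(-3*(d + 2))*38 = 45*38 = 1710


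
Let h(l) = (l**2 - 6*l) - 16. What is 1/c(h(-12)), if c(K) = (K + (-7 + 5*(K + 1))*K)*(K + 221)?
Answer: 1/84115800 ≈ 1.1888e-8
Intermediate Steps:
h(l) = -16 + l**2 - 6*l
c(K) = (221 + K)*(K + K*(-2 + 5*K)) (c(K) = (K + (-7 + 5*(1 + K))*K)*(221 + K) = (K + (-7 + (5 + 5*K))*K)*(221 + K) = (K + (-2 + 5*K)*K)*(221 + K) = (K + K*(-2 + 5*K))*(221 + K) = (221 + K)*(K + K*(-2 + 5*K)))
1/c(h(-12)) = 1/((-16 + (-12)**2 - 6*(-12))*(-221 + 5*(-16 + (-12)**2 - 6*(-12))**2 + 1104*(-16 + (-12)**2 - 6*(-12)))) = 1/((-16 + 144 + 72)*(-221 + 5*(-16 + 144 + 72)**2 + 1104*(-16 + 144 + 72))) = 1/(200*(-221 + 5*200**2 + 1104*200)) = 1/(200*(-221 + 5*40000 + 220800)) = 1/(200*(-221 + 200000 + 220800)) = 1/(200*420579) = 1/84115800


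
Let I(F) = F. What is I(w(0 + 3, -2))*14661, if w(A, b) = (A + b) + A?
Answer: 58644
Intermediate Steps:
w(A, b) = b + 2*A
I(w(0 + 3, -2))*14661 = (-2 + 2*(0 + 3))*14661 = (-2 + 2*3)*14661 = (-2 + 6)*14661 = 4*14661 = 58644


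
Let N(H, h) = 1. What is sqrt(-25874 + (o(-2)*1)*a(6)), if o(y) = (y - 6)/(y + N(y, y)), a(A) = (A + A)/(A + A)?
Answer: 3*I*sqrt(2874) ≈ 160.83*I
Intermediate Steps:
a(A) = 1 (a(A) = (2*A)/((2*A)) = (2*A)*(1/(2*A)) = 1)
o(y) = (-6 + y)/(1 + y) (o(y) = (y - 6)/(y + 1) = (-6 + y)/(1 + y))
sqrt(-25874 + (o(-2)*1)*a(6)) = sqrt(-25874 + (((-6 - 2)/(1 - 2))*1)*1) = sqrt(-25874 + ((-8/(-1))*1)*1) = sqrt(-25874 + (-1*(-8)*1)*1) = sqrt(-25874 + (8*1)*1) = sqrt(-25874 + 8*1) = sqrt(-25874 + 8) = sqrt(-25866) = 3*I*sqrt(2874)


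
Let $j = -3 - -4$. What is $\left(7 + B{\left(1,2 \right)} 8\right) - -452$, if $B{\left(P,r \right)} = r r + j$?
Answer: $499$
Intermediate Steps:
$j = 1$ ($j = -3 + 4 = 1$)
$B{\left(P,r \right)} = 1 + r^{2}$ ($B{\left(P,r \right)} = r r + 1 = r^{2} + 1 = 1 + r^{2}$)
$\left(7 + B{\left(1,2 \right)} 8\right) - -452 = \left(7 + \left(1 + 2^{2}\right) 8\right) - -452 = \left(7 + \left(1 + 4\right) 8\right) + 452 = \left(7 + 5 \cdot 8\right) + 452 = \left(7 + 40\right) + 452 = 47 + 452 = 499$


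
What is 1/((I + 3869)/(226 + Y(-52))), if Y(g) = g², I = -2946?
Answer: 2930/923 ≈ 3.1744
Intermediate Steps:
1/((I + 3869)/(226 + Y(-52))) = 1/((-2946 + 3869)/(226 + (-52)²)) = 1/(923/(226 + 2704)) = 1/(923/2930) = 2930/923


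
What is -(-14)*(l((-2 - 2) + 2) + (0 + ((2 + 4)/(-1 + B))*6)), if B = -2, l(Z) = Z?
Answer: -196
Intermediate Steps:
-(-14)*(l((-2 - 2) + 2) + (0 + ((2 + 4)/(-1 + B))*6)) = -(-14)*(((-2 - 2) + 2) + (0 + ((2 + 4)/(-1 - 2))*6)) = -(-14)*((-4 + 2) + (0 + (6/(-3))*6)) = -(-14)*(-2 + (0 + (6*(-⅓))*6)) = -(-14)*(-2 + (0 - 2*6)) = -(-14)*(-2 + (0 - 12)) = -(-14)*(-2 - 12) = -(-14)*(-14) = -1*196 = -196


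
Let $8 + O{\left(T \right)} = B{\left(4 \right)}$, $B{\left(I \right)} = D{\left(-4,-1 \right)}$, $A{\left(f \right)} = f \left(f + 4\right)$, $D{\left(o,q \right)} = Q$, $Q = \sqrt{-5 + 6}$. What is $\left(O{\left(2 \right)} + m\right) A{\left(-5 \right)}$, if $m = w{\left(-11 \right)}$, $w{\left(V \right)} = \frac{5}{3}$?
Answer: $- \frac{80}{3} \approx -26.667$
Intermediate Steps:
$Q = 1$ ($Q = \sqrt{1} = 1$)
$D{\left(o,q \right)} = 1$
$A{\left(f \right)} = f \left(4 + f\right)$
$B{\left(I \right)} = 1$
$O{\left(T \right)} = -7$ ($O{\left(T \right)} = -8 + 1 = -7$)
$w{\left(V \right)} = \frac{5}{3}$ ($w{\left(V \right)} = 5 \cdot \frac{1}{3} = \frac{5}{3}$)
$m = \frac{5}{3} \approx 1.6667$
$\left(O{\left(2 \right)} + m\right) A{\left(-5 \right)} = \left(-7 + \frac{5}{3}\right) \left(- 5 \left(4 - 5\right)\right) = - \frac{16 \left(\left(-5\right) \left(-1\right)\right)}{3} = \left(- \frac{16}{3}\right) 5 = - \frac{80}{3}$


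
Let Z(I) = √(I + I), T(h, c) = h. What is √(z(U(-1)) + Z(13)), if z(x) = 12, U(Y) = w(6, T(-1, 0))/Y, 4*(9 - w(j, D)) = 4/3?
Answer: √(12 + √26) ≈ 4.1351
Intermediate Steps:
w(j, D) = 26/3 (w(j, D) = 9 - 1/3 = 9 - ¼*4/3 = 9 - ⅓ = 26/3)
U(Y) = 26/(3*Y)
Z(I) = √2*√I (Z(I) = √(2*I) = √2*√I)
√(z(U(-1)) + Z(13)) = √(12 + √2*√13) = √(12 + √26)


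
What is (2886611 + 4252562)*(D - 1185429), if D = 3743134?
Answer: 18259898477965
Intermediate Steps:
(2886611 + 4252562)*(D - 1185429) = (2886611 + 4252562)*(3743134 - 1185429) = 7139173*2557705 = 18259898477965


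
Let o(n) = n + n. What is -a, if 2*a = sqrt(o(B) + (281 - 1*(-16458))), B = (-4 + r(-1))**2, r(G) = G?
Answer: -sqrt(16789)/2 ≈ -64.786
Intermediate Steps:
B = 25 (B = (-4 - 1)**2 = (-5)**2 = 25)
o(n) = 2*n
a = sqrt(16789)/2 (a = sqrt(2*25 + (281 - 1*(-16458)))/2 = sqrt(50 + (281 + 16458))/2 = sqrt(50 + 16739)/2 = sqrt(16789)/2 ≈ 64.786)
-a = -sqrt(16789)/2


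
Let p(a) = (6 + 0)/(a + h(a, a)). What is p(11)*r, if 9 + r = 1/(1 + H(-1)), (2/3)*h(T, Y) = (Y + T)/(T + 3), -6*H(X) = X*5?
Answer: -7812/2057 ≈ -3.7978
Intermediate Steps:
H(X) = -5*X/6 (H(X) = -X*5/6 = -5*X/6)
h(T, Y) = 3*(T + Y)/(2*(3 + T)) (h(T, Y) = 3*((Y + T)/(T + 3))/2 = 3*((T + Y)/(3 + T))/2 = 3*(T + Y)/(2*(3 + T)))
p(a) = 6/(a + 3*a/(3 + a)) (p(a) = (6 + 0)/(a + 3*(a + a)/(2*(3 + a))) = 6/(a + 3*(2*a)/(2*(3 + a))) = 6/(a + 3*a/(3 + a)))
r = -93/11 (r = -9 + 1/(1 - 5/6*(-1)) = -9 + 1/(1 + 5/6) = -9 + 1/(11/6) = -9 + 6/11 = -93/11 ≈ -8.4545)
p(11)*r = (6*(3 + 11)/(11*(6 + 11)))*(-93/11) = (6*(1/11)*14/17)*(-93/11) = (6*(1/11)*(1/17)*14)*(-93/11) = (84/187)*(-93/11) = -7812/2057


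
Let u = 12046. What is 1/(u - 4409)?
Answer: 1/7637 ≈ 0.00013094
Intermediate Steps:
1/(u - 4409) = 1/(12046 - 4409) = 1/7637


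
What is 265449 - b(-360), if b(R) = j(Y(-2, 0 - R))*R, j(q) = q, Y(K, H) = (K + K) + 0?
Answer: 264009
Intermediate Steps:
Y(K, H) = 2*K (Y(K, H) = 2*K + 0 = 2*K)
b(R) = -4*R (b(R) = (2*(-2))*R = -4*R)
265449 - b(-360) = 265449 - (-4)*(-360) = 265449 - 1*1440 = 265449 - 1440 = 264009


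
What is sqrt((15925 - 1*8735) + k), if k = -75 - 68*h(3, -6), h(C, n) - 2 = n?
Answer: sqrt(7387) ≈ 85.948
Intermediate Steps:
h(C, n) = 2 + n
k = 197 (k = -75 - 68*(2 - 6) = -75 - 68*(-4) = -75 + 272 = 197)
sqrt((15925 - 1*8735) + k) = sqrt((15925 - 1*8735) + 197) = sqrt((15925 - 8735) + 197) = sqrt(7190 + 197) = sqrt(7387)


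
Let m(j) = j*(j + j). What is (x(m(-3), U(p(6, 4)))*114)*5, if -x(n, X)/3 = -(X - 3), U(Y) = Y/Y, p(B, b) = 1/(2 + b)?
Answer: -3420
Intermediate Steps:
m(j) = 2*j² (m(j) = j*(2*j) = 2*j²)
U(Y) = 1
x(n, X) = -9 + 3*X (x(n, X) = -(-3)*(X - 3) = -(-3)*(-3 + X) = -3*(3 - X) = -9 + 3*X)
(x(m(-3), U(p(6, 4)))*114)*5 = ((-9 + 3*1)*114)*5 = ((-9 + 3)*114)*5 = -6*114*5 = -684*5 = -3420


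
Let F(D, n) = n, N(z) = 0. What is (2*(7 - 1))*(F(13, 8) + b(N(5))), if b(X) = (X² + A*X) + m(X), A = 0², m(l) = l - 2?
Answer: 72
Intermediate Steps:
m(l) = -2 + l
A = 0
b(X) = -2 + X + X² (b(X) = (X² + 0*X) + (-2 + X) = (X² + 0) + (-2 + X) = X² + (-2 + X) = -2 + X + X²)
(2*(7 - 1))*(F(13, 8) + b(N(5))) = (2*(7 - 1))*(8 + (-2 + 0 + 0²)) = (2*6)*(8 + (-2 + 0 + 0)) = 12*(8 - 2) = 12*6 = 72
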